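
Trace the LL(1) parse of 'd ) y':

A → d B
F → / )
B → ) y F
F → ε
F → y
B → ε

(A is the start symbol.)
LL(1) parsing maintains a stack (initially the start symbol over $) and the input. At each step: if the stack top is a terminal, match it against the current input token; if it is a non-terminal N, replace it with the RHS of M[N, lookahead] (the unique production whose predict set contains the lookahead).

Stack is shown with the top on the left.

Stack    Input    Action
------------------------
A $      d ) y $  output A → d B
d B $    d ) y $  match 'd'
B $      ) y $    output B → ) y F
) y F $  ) y $    match ')'
y F $    y $      match 'y'
F $      $        output F → ε
$        $        accept

The string is accepted.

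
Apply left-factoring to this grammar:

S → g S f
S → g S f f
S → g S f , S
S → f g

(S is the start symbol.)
S → g S f S'
S' → ε
S' → f
S' → , S
S → f g

Left-factoring transforms A → αβ₁ | αβ₂ into A → αA' and A' → β₁ | β₂
(α is the longest common prefix among the alternatives). Repeat until
no nonterminal has two alternatives with a common prefix.

Round 1: S has alternatives sharing prefix 'g S f'. Introduce S': S → g S f S'
  Add: S' → ε
  Add: S' → f
  Add: S' → , S

No remaining common prefixes — done.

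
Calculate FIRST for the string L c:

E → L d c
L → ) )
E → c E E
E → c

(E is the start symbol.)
{ ')' }

FIRST sets of the non-terminals involved (from the grammar, by fixed-point iteration):
  FIRST(L) = { ')' }

To compute FIRST(L c), process the symbols left to right:
Symbol L is a non-terminal. Add FIRST(L) \ {ε} = { ')' }
L is not nullable (ε ∉ FIRST(L)), so stop here.
FIRST(L c) = { ')' }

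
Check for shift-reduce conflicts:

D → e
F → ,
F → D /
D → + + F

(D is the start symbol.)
No shift-reduce conflicts

Augment with D' → D and build the canonical LR(0) collection (I0 = CLOSURE({[D' → . D]}), then GOTO on every symbol after a dot until no new states appear). It has 9 states:
  I0: { [D → . + + F], [D → . e], [D' → . D] }  — shift
  I1: { [D → + . + F] }  — shift
  I2: { [D' → D .] }  — accept
  I3: { [D → e .] }  — reduce
  I4: { [D → + + . F], [D → . + + F], [D → . e], [F → . ,], [F → . D /] }  — shift
  I5: { [F → , .] }  — reduce
  I6: { [F → D . /] }  — shift
  I7: { [D → + + F .] }  — reduce
  I8: { [F → D / .] }  — reduce

No state contains both a complete item and a shift item.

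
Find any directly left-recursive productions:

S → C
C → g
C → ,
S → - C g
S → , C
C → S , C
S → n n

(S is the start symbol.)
S → C: starts with C
C → g: starts with g
C → ,: starts with ','
S → - C g: starts with '-'
S → , C: starts with ','
C → S , C: starts with S
S → n n: starts with n

No direct left recursion found.

Answer: No direct left recursion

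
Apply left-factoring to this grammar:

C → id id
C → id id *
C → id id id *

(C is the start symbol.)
C → id id C'
C' → ε
C' → *
C' → id *

Left-factoring transforms A → αβ₁ | αβ₂ into A → αA' and A' → β₁ | β₂
(α is the longest common prefix among the alternatives). Repeat until
no nonterminal has two alternatives with a common prefix.

Round 1: C has alternatives sharing prefix 'id id'. Introduce C': C → id id C'
  Add: C' → ε
  Add: C' → *
  Add: C' → id *

No remaining common prefixes — done.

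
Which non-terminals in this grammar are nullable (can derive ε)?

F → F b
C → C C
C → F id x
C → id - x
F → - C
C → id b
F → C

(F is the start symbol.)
There are no ε-productions, so no non-terminal can derive ε.
No non-terminals are nullable.

Answer: None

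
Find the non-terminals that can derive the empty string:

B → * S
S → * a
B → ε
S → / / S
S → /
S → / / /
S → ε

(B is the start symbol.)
{ 'B', 'S' }

A non-terminal is nullable if it can derive ε (the empty string): either it has an ε-production, or it has a production whose right-hand side consists entirely of nullable non-terminals.

ε-productions: B → ε, S → ε
So B, S are immediately nullable.
Every non-terminal is now nullable.
Nullable = { 'B', 'S' }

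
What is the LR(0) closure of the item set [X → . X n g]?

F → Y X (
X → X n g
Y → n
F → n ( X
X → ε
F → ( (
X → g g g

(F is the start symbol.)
{ [X → . X n g], [X → . g g g], [X → .] }

Start with: [X → . X n g]
  [X → . X n g] has the dot before X: add [X → .], [X → . g g g]
No further items can be added.

CLOSURE = { [X → . X n g], [X → . g g g], [X → .] }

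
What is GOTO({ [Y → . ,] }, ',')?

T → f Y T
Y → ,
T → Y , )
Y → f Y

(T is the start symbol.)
{ [Y → , .] }

GOTO(I, ',') = CLOSURE({ [A → αX.β] : [A → α.Xβ] ∈ I, X = ',' })

Items with dot before ',', with the dot advanced:
  [Y → . ,] → [Y → , .]
Closure adds nothing (no advanced item has the dot before a non-terminal).

GOTO = { [Y → , .] }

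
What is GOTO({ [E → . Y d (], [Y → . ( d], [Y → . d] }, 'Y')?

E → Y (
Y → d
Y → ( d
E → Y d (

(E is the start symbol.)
{ [E → Y . d (] }

GOTO(I, 'Y') = CLOSURE({ [A → αX.β] : [A → α.Xβ] ∈ I, X = 'Y' })

Items with dot before 'Y', with the dot advanced:
  [E → . Y d (] → [E → Y . d (]
Closure adds nothing (no advanced item has the dot before a non-terminal).

GOTO = { [E → Y . d (] }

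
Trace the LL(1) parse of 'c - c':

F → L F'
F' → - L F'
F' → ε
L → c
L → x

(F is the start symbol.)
Stack is shown with the top on the left.

Stack     Input    Action
-------------------------
F $       c - c $  output F → L F'
L F' $    c - c $  output L → c
c F' $    c - c $  match 'c'
F' $      - c $    output F' → - L F'
- L F' $  - c $    match '-'
L F' $    c $      output L → c
c F' $    c $      match 'c'
F' $      $        output F' → ε
$         $        accept

The string is accepted.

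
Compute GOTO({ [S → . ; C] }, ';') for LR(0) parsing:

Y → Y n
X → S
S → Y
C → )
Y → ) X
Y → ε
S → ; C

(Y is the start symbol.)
GOTO(I, ';') = CLOSURE({ [A → αX.β] : [A → α.Xβ] ∈ I, X = ';' })

Items with dot before ';', with the dot advanced:
  [S → . ; C] → [S → ; . C]
Closure of the advanced items:
  [S → ; . C] has the dot before C: add [C → . )]

GOTO = { [C → . )], [S → ; . C] }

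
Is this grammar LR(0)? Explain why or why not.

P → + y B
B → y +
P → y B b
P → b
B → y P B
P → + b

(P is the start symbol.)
A grammar is LR(0) if no state in the canonical LR(0) collection has:
  - both a shift item (dot before a terminal) and a complete item (shift-reduce conflict), or
  - two or more complete items (reduce-reduce conflict; the accept item [P' → P .] counts as a complete item here).

Augment with P' → P and build the canonical LR(0) collection (I0 = CLOSURE({[P' → . P]}), then GOTO on every symbol after a dot until no new states appear). It has 14 states:
  I0: { [P → . + b], [P → . + y B], [P → . b], [P → . y B b], [P' → . P] }  — shift
  I1: { [P → + . b], [P → + . y B] }  — shift
  I2: { [P' → P .] }  — accept
  I3: { [P → b .] }  — reduce
  I4: { [B → . y +], [B → . y P B], [P → y . B b] }  — shift
  I5: { [P → y B . b] }  — shift
  I6: { [B → y . +], [B → y . P B], [P → . + b], [P → . + y B], [P → . b], [P → . y B b] }  — shift
  I7: { [B → y + .], [P → + . b], [P → + . y B] }  — shift, reduce
  I8: { [B → . y +], [B → . y P B], [B → y P . B] }  — shift
  I9: { [B → y P B .] }  — reduce
  I10: { [P → + b .] }  — reduce
  I11: { [B → . y +], [B → . y P B], [P → + y . B] }  — shift
  I12: { [P → + y B .] }  — reduce
  I13: { [P → y B b .] }  — reduce

Conflict in state I7:
  Shift-reduce conflict between [B → y + .] and [P → + . b]
So the grammar is NOT LR(0).

Answer: No. Shift-reduce conflict between [B → y + .] and [P → + . b]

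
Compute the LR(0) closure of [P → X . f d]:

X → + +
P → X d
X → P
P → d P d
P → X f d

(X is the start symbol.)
{ [P → X . f d] }

To compute CLOSURE, for each item [A → α.Bβ] where B is a non-terminal, add [B → .γ] for all productions B → γ; repeat for the newly added items until nothing changes.

Start with: [P → X . f d]
The dot precedes the terminal f, so nothing is added.

CLOSURE = { [P → X . f d] }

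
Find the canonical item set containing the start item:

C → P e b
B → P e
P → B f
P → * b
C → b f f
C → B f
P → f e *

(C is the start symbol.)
{ [B → . P e], [C → . B f], [C → . P e b], [C → . b f f], [C' → . C], [P → . * b], [P → . B f], [P → . f e *] }

First, augment the grammar with C' → C
I₀ = CLOSURE({ [C' → . C] }):
  [C' → . C] has the dot before C: add [C → . P e b], [C → . b f f], [C → . B f]
  [C → . P e b] has the dot before P: add [P → . B f], [P → . * b], [P → . f e *]
  [C → . B f] has the dot before B: add [B → . P e]
No further items can be added.

I₀ = { [B → . P e], [C → . B f], [C → . P e b], [C → . b f f], [C' → . C], [P → . * b], [P → . B f], [P → . f e *] }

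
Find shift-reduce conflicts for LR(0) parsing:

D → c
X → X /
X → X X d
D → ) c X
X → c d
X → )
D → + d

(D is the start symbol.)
Yes — I8: [D → ) c X .] vs [X → . )]

Augment with D' → D and build the canonical LR(0) collection (I0 = CLOSURE({[D' → . D]}), then GOTO on every symbol after a dot until no new states appear). It has 14 states:
  I0: { [D → . ) c X], [D → . + d], [D → . c], [D' → . D] }  — shift
  I1: { [D → ) . c X] }  — shift
  I2: { [D → + . d] }  — shift
  I3: { [D' → D .] }  — accept
  I4: { [D → c .] }  — reduce
  I5: { [D → + d .] }  — reduce
  I6: { [D → ) c . X], [X → . )], [X → . X /], [X → . X X d], [X → . c d] }  — shift
  I7: { [X → ) .] }  — reduce
  I8: { [D → ) c X .], [X → . )], [X → . X /], [X → . X X d], [X → . c d], [X → X . /], [X → X . X d] }  — shift, reduce
  I9: { [X → c . d] }  — shift
  I10: { [X → c d .] }  — reduce
  I11: { [X → X / .] }  — reduce
  I12: { [X → . )], [X → . X /], [X → . X X d], [X → . c d], [X → X . /], [X → X . X d], [X → X X . d] }  — shift
  I13: { [X → X X d .] }  — reduce

I8 contains reduce item [D → ) c X .] and shift items [X → . )], [X → X . /], [X → . c d] — shift-reduce conflict.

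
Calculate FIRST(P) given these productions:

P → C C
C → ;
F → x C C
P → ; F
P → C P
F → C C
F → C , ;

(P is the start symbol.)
FIRST sets of the other non-terminals involved (by the same procedure, iterated to a fixed point):
  FIRST(C) = { ';' }

From P → C C:
  - C is a non-terminal: add FIRST(C) \ {ε} = { ';' }
    C is not nullable, so stop
From P → ; F:
  - ';' is a terminal: add ';' and stop
From P → C P:
  - C is a non-terminal: add FIRST(C) \ {ε} = { ';' }
    C is not nullable, so stop

Collecting: FIRST(P) = { ';' }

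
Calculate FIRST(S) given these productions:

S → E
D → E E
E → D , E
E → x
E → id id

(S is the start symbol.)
{ 'id', 'x' }

FIRST sets of the other non-terminals involved (by the same procedure, iterated to a fixed point):
  FIRST(E) = { 'id', 'x' }

From S → E:
  - E is a non-terminal: add FIRST(E) \ {ε} = { 'id', 'x' }
    E is not nullable, so stop

Collecting: FIRST(S) = { 'id', 'x' }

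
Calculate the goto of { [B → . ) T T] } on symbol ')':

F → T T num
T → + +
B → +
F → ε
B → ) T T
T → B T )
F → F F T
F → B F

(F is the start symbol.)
GOTO(I, ')') = CLOSURE({ [A → αX.β] : [A → α.Xβ] ∈ I, X = ')' })

Items with dot before ')', with the dot advanced:
  [B → . ) T T] → [B → ) . T T]
Closure of the advanced items:
  [B → ) . T T] has the dot before T: add [T → . + +], [T → . B T )]
  [T → . B T )] has the dot before B: add [B → . +], [B → . ) T T]

GOTO = { [B → ) . T T], [B → . ) T T], [B → . +], [T → . + +], [T → . B T )] }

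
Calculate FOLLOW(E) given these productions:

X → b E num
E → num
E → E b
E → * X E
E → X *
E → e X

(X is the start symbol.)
{ 'b', 'num' }

To compute FOLLOW(E), find every occurrence of E on a right-hand side N → α E β: add FIRST(β) \ {ε}, and if β is empty or nullable also add FOLLOW(N). Iterate to a fixed point.

In X → b E num: E is followed by num, add FIRST(num) \ {ε} = { 'num' }
In E → E b: E is followed by b, add FIRST(b) \ {ε} = { 'b' }
In E → * X E: E is at the end; this adds FOLLOW(E) to itself — nothing new

Taking the union: FOLLOW(E) = { 'b', 'num' }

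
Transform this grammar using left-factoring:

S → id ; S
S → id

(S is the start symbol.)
Left-factoring transforms A → αβ₁ | αβ₂ into A → αA' and A' → β₁ | β₂
(α is the longest common prefix among the alternatives). Repeat until
no nonterminal has two alternatives with a common prefix.

Round 1: S has alternatives sharing prefix 'id'. Introduce S': S → id S'
  Add: S' → ; S
  Add: S' → ε

No remaining common prefixes — done.

Resulting grammar:
S → id S'
S' → ; S
S' → ε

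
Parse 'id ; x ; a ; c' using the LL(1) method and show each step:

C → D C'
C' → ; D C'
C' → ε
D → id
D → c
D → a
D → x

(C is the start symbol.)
Stack is shown with the top on the left.

Stack     Input             Action
----------------------------------
C $       id ; x ; a ; c $  output C → D C'
D C' $    id ; x ; a ; c $  output D → id
id C' $   id ; x ; a ; c $  match 'id'
C' $      ; x ; a ; c $     output C' → ; D C'
; D C' $  ; x ; a ; c $     match ';'
D C' $    x ; a ; c $       output D → x
x C' $    x ; a ; c $       match 'x'
C' $      ; a ; c $         output C' → ; D C'
; D C' $  ; a ; c $         match ';'
D C' $    a ; c $           output D → a
a C' $    a ; c $           match 'a'
C' $      ; c $             output C' → ; D C'
; D C' $  ; c $             match ';'
D C' $    c $               output D → c
c C' $    c $               match 'c'
C' $      $                 output C' → ε
$         $                 accept

The string is accepted.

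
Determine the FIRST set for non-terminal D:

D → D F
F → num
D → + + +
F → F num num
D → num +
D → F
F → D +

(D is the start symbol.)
{ '+', 'num' }

To compute FIRST(D), examine every production with D on the left-hand side, reading each right-hand side left to right until a non-nullable symbol is reached.

FIRST sets of the other non-terminals involved (by the same procedure, iterated to a fixed point):
  FIRST(F) = { '+', 'num' }

From D → D F:
  - D is the symbol being defined: contributes nothing new
    D is not nullable, so stop
From D → + + +:
  - '+' is a terminal: add '+' and stop
From D → num +:
  - num is a terminal: add 'num' and stop
From D → F:
  - F is a non-terminal: add FIRST(F) \ {ε} = { '+', 'num' }
    F is not nullable, so stop

Collecting: FIRST(D) = { '+', 'num' }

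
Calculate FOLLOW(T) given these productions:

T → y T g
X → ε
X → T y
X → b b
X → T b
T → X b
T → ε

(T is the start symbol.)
{ $, 'b', 'g', 'y' }

To compute FOLLOW(T), find every occurrence of T on a right-hand side N → α T β: add FIRST(β) \ {ε}, and if β is empty or nullable also add FOLLOW(N). Iterate to a fixed point.

T is the start symbol, so $ ∈ FOLLOW(T).
In T → y T g: T is followed by g, add FIRST(g) \ {ε} = { 'g' }
In X → T y: T is followed by y, add FIRST(y) \ {ε} = { 'y' }
In X → T b: T is followed by b, add FIRST(b) \ {ε} = { 'b' }

Taking the union: FOLLOW(T) = { $, 'b', 'g', 'y' }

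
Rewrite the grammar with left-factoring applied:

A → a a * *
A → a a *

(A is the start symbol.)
Left-factoring transforms A → αβ₁ | αβ₂ into A → αA' and A' → β₁ | β₂
(α is the longest common prefix among the alternatives). Repeat until
no nonterminal has two alternatives with a common prefix.

Round 1: A has alternatives sharing prefix 'a a *'. Introduce A': A → a a * A'
  Add: A' → *
  Add: A' → ε

No remaining common prefixes — done.

Resulting grammar:
A → a a * A'
A' → *
A' → ε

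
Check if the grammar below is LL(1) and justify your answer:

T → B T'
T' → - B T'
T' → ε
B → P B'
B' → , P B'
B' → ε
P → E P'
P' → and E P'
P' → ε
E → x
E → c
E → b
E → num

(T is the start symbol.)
Yes, the grammar is LL(1).

Relevant sets:
  FOLLOW(T') = { $ }
  FOLLOW(B') = { $, '-' }
  FOLLOW(P') = { $, ',', '-' }

For T':
  PREDICT(T' → '-' B T') = { '-' }
  PREDICT(T' → ε) = { $ }
For B':
  PREDICT(B' → ',' P B') = { ',' }
  PREDICT(B' → ε) = { $, '-' }
For P':
  PREDICT(P' → and E P') = { 'and' }
  PREDICT(P' → ε) = { $, ',', '-' }
For E:
  PREDICT(E → x) = { 'x' }
  PREDICT(E → c) = { 'c' }
  PREDICT(E → b) = { 'b' }
  PREDICT(E → num) = { 'num' }
T, B, P have a single production, so nothing to check there.

All predict sets are disjoint. The grammar IS LL(1).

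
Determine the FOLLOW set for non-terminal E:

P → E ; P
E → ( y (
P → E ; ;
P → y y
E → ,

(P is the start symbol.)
In P → E ; P: E is followed by ';' P, add FIRST(';' P) \ {ε} = { ';' }
In P → E ; ;: E is followed by ';' ';', add FIRST(';' ';') \ {ε} = { ';' }

Taking the union: FOLLOW(E) = { ';' }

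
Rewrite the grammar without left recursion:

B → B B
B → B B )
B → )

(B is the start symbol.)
B → ) B'
B' → B B'
B' → B ) B'
B' → ε

B is directly left-recursive. The standard transformation for
  A → A α₁ | ... | A α_m | β₁ | ... | β_n
is
  A  → β₁ A' | ... | β_n A'
  A' → α₁ A' | ... | α_m A' | ε

B → ) becomes B → ) B'
B → B B becomes B' → B B'
B → B B ) becomes B' → B ) B'
Add B' → ε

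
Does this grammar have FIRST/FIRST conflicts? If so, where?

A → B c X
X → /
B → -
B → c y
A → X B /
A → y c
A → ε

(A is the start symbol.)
No FIRST/FIRST conflicts.

A FIRST/FIRST conflict occurs when two productions N → α and N → β for the same non-terminal have FIRST(α) ∩ FIRST(β) ≠ ∅ (with ε ∈ FIRST of a nullable right-hand side, so two nullable alternatives also conflict).

FIRST sets of the non-terminals at (or reachable through a nullable prefix from) the front of some alternative:
  FIRST(B) = { '-', 'c' }
  FIRST(X) = { '/' }

Productions for A:
  A → B c X: FIRST = { '-', 'c' }
  A → X B /: FIRST = { '/' }
  A → y c: FIRST = { 'y' }
  A → ε: FIRST = { ε }
Productions for B:
  B → -: FIRST = { '-' }
  B → c y: FIRST = { 'c' }
X has only one production, so no FIRST/FIRST conflict is possible there.

All alternatives of each non-terminal have pairwise disjoint FIRST sets.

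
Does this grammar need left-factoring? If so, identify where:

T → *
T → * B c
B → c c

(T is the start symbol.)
Yes, T has productions with common prefix '*'

Left-factoring is needed when two productions for the same non-terminal
share a common prefix on the right-hand side.

Productions for T:
  T → *
  T → * B c

Found common prefix '*' in productions for T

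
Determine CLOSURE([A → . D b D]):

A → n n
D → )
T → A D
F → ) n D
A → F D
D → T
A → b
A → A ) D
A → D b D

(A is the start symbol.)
To compute CLOSURE, for each item [A → α.Bβ] where B is a non-terminal, add [B → .γ] for all productions B → γ; repeat for the newly added items until nothing changes.

Start with: [A → . D b D]
  [A → . D b D] has the dot before D: add [D → . )], [D → . T]
  [D → . T] has the dot before T: add [T → . A D]
  [T → . A D] has the dot before A: add [A → . n n], [A → . F D], [A → . b], [A → . A ) D]
  [A → . F D] has the dot before F: add [F → . ) n D]
No further items can be added.

CLOSURE = { [A → . A ) D], [A → . D b D], [A → . F D], [A → . b], [A → . n n], [D → . )], [D → . T], [F → . ) n D], [T → . A D] }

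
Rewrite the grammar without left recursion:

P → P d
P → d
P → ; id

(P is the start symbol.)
P is directly left-recursive. The standard transformation for
  A → A α₁ | ... | A α_m | β₁ | ... | β_n
is
  A  → β₁ A' | ... | β_n A'
  A' → α₁ A' | ... | α_m A' | ε

P → d becomes P → d P'
P → ; id becomes P → ; id P'
P → P d becomes P' → d P'
Add P' → ε

Resulting grammar:
P → d P'
P → ; id P'
P' → d P'
P' → ε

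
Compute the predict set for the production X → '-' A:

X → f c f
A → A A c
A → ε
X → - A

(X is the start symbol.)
PREDICT(X → '-' A) = (FIRST(RHS) \ {ε}) ∪ (FOLLOW(X) if ε ∈ FIRST(RHS), i.e. RHS ⇒* ε)
FIRST('-' A) = { '-' }
ε ∉ FIRST('-' A), so FOLLOW(X) is not added.
PREDICT(X → '-' A) = { '-' }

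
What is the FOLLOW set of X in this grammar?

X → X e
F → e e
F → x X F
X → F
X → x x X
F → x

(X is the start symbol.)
{ $, 'e', 'x' }

X is the start symbol, so $ ∈ FOLLOW(X).
In X → X e: X is followed by e, add FIRST(e) \ {ε} = { 'e' }
In F → x X F: X is followed by F, add FIRST(F) \ {ε} = { 'e', 'x' }
In X → x x X: X is at the end; this adds FOLLOW(X) to itself — nothing new

Taking the union: FOLLOW(X) = { $, 'e', 'x' }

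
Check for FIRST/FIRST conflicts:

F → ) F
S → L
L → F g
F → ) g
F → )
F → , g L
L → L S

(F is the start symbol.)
FIRST sets of the non-terminals at (or reachable through a nullable prefix from) the front of some alternative:
  FIRST(F) = { ')', ',' }
  FIRST(L) = { ')', ',' }

Productions for F:
  F → ) F: FIRST = { ')' }
  F → ) g: FIRST = { ')' }
  F → ): FIRST = { ')' }
  F → , g L: FIRST = { ',' }
Productions for L:
  L → F g: FIRST = { ')', ',' }
  L → L S: FIRST = { ')', ',' }
S has only one production, so no FIRST/FIRST conflict is possible there.

Conflict for F: F → ) F and F → ) g
  Overlap: { ')' }
Conflict for F: F → ) F and F → )
  Overlap: { ')' }
Conflict for F: F → ) g and F → )
  Overlap: { ')' }
Conflict for L: L → F g and L → L S
  Overlap: { ')', ',' }

Answer: Yes. F → ')' F / F → ')' g on { ')' }; F → ')' F / F → ')' on { ')' }; F → ')' g / F → ')' on { ')' }; L → F g / L → L S on { ')', ',' }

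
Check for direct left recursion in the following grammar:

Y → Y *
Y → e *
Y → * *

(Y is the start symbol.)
Yes, Y is left-recursive

Y → Y *: LEFT RECURSIVE (starts with Y)
Y → e *: starts with e
Y → * *: starts with '*'

The grammar has direct left recursion on: Y.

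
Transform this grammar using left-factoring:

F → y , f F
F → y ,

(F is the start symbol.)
F → y , F'
F' → f F
F' → ε

Left-factoring transforms A → αβ₁ | αβ₂ into A → αA' and A' → β₁ | β₂
(α is the longest common prefix among the alternatives). Repeat until
no nonterminal has two alternatives with a common prefix.

Round 1: F has alternatives sharing prefix 'y ,'. Introduce F': F → y , F'
  Add: F' → f F
  Add: F' → ε

No remaining common prefixes — done.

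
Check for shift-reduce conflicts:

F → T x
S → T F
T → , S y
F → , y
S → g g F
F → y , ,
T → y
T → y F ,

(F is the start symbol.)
Yes — I4: [T → y .] vs [F → . , y]; I8: [F → y , , .] vs [S → . g g F]; I12: [F → , y .] vs [F → . , y]; I18: [T → y .] vs [F → . , y]

A shift-reduce conflict occurs when an LR(0) state has both:
  - a complete (reduce) item [A → α .] (dot at the end), and
  - a shift item [B → β . c γ] (dot before a terminal).

Augment with F' → F and build the canonical LR(0) collection (I0 = CLOSURE({[F' → . F]}), then GOTO on every symbol after a dot until no new states appear). It has 20 states:
  I0: { [F → . , y], [F → . T x], [F → . y , ,], [F' → . F], [T → . , S y], [T → . y F ,], [T → . y] }  — shift
  I1: { [F → , . y], [S → . T F], [S → . g g F], [T → , . S y], [T → . , S y], [T → . y F ,], [T → . y] }  — shift
  I2: { [F' → F .] }  — accept
  I3: { [F → T . x] }  — shift
  I4: { [F → . , y], [F → . T x], [F → . y , ,], [F → y . , ,], [T → . , S y], [T → . y F ,], [T → . y], [T → y . F ,], [T → y .] }  — shift, reduce
  I5: { [F → , . y], [F → y , . ,], [S → . T F], [S → . g g F], [T → , . S y], [T → . , S y], [T → . y F ,], [T → . y] }  — shift
  I6: { [T → y F . ,] }  — shift
  I7: { [T → y F , .] }  — reduce
  I8: { [F → y , , .], [S → . T F], [S → . g g F], [T → , . S y], [T → . , S y], [T → . y F ,], [T → . y] }  — shift, reduce
  I9: { [T → , S . y] }  — shift
  I10: { [F → . , y], [F → . T x], [F → . y , ,], [S → T . F], [T → . , S y], [T → . y F ,], [T → . y] }  — shift
  I11: { [S → g . g F] }  — shift
  I12: { [F → , y .], [F → . , y], [F → . T x], [F → . y , ,], [T → . , S y], [T → . y F ,], [T → . y], [T → y . F ,], [T → y .] }  — shift, 2 reduces
  I13: { [F → . , y], [F → . T x], [F → . y , ,], [S → g g . F], [T → . , S y], [T → . y F ,], [T → . y] }  — shift
  I14: { [S → g g F .] }  — reduce
  I15: { [S → T F .] }  — reduce
  I16: { [T → , S y .] }  — reduce
  I17: { [S → . T F], [S → . g g F], [T → , . S y], [T → . , S y], [T → . y F ,], [T → . y] }  — shift
  I18: { [F → . , y], [F → . T x], [F → . y , ,], [T → . , S y], [T → . y F ,], [T → . y], [T → y . F ,], [T → y .] }  — shift, reduce
  I19: { [F → T x .] }  — reduce

I4 contains reduce item [T → y .] and shift items [F → . , y], [F → . y , ,], [F → y . , ,], [T → . , S y], [T → . y], [T → . y F ,] — shift-reduce conflict.
I8 contains reduce item [F → y , , .] and shift items [S → . g g F], [T → . , S y], [T → . y], [T → . y F ,] — shift-reduce conflict.
I12 contains reduce items [F → , y .], [T → y .] and shift items [F → . , y], [F → . y , ,], [T → . , S y], [T → . y], [T → . y F ,] — shift-reduce conflict.
I18 contains reduce item [T → y .] and shift items [F → . , y], [F → . y , ,], [T → . , S y], [T → . y], [T → . y F ,] — shift-reduce conflict.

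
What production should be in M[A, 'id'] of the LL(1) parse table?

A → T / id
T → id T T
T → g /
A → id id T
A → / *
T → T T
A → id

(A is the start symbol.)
To find M[A, 'id'], we find productions for A where 'id' is in the predict set (PREDICT(N → α) = (FIRST(α) \ {ε}) ∪ (FOLLOW(N) if α ⇒* ε)).

Relevant sets:
  FIRST(T) = { 'g', 'id' }

A → T / id: PREDICT = { 'g', 'id' }
  'id' is in predict set, so this production goes in M[A, 'id']
A → id id T: PREDICT = { 'id' }
  'id' is in predict set, so this production goes in M[A, 'id']
A → / *: PREDICT = { '/' }
A → id: PREDICT = { 'id' }
  'id' is in predict set, so this production goes in M[A, 'id']

M[A, 'id'] = A → T / id, A → id id T, A → id  (a multiply-defined cell — the grammar is not LL(1))

Answer: A → T / id, A → id id T, A → id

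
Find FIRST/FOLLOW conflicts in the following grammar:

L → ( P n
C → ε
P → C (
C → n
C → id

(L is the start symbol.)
Nullable non-terminals: C.

C: nullable alternative(s) C → ε; FOLLOW(C) = { '(' }
  C → ε: FIRST \ {ε} = { } — this is the only nullable alternative, skip
  C → n: FIRST \ {ε} = { 'n' } — disjoint from FOLLOW(C)
  C → id: FIRST \ {ε} = { 'id' } — disjoint from FOLLOW(C)

L, P have no nullable alternative, so no FIRST/FOLLOW check is needed there.

No FIRST/FOLLOW conflicts found.

Answer: No FIRST/FOLLOW conflicts.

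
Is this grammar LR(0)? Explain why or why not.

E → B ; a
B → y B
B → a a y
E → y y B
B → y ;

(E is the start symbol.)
A grammar is LR(0) if no state in the canonical LR(0) collection has:
  - both a shift item (dot before a terminal) and a complete item (shift-reduce conflict), or
  - two or more complete items (reduce-reduce conflict; the accept item [E' → E .] counts as a complete item here).

Augment with E' → E and build the canonical LR(0) collection (I0 = CLOSURE({[E' → . E]}), then GOTO on every symbol after a dot until no new states appear). It has 14 states:
  I0: { [B → . a a y], [B → . y ;], [B → . y B], [E → . B ; a], [E → . y y B], [E' → . E] }  — shift
  I1: { [E → B . ; a] }  — shift
  I2: { [E' → E .] }  — accept
  I3: { [B → a . a y] }  — shift
  I4: { [B → . a a y], [B → . y ;], [B → . y B], [B → y . ;], [B → y . B], [E → y . y B] }  — shift
  I5: { [B → y ; .] }  — reduce
  I6: { [B → y B .] }  — reduce
  I7: { [B → . a a y], [B → . y ;], [B → . y B], [B → y . ;], [B → y . B], [E → y y . B] }  — shift
  I8: { [B → y B .], [E → y y B .] }  — 2 reduces
  I9: { [B → . a a y], [B → . y ;], [B → . y B], [B → y . ;], [B → y . B] }  — shift
  I10: { [B → a a . y] }  — shift
  I11: { [B → a a y .] }  — reduce
  I12: { [E → B ; . a] }  — shift
  I13: { [E → B ; a .] }  — reduce

Conflict in state I8:
  Reduce-reduce conflict: [B → y B .] and [E → y y B .]
So the grammar is NOT LR(0).

Answer: No. Reduce-reduce conflict: [B → y B .] and [E → y y B .]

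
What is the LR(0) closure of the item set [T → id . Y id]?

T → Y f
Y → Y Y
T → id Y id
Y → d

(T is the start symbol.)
{ [T → id . Y id], [Y → . Y Y], [Y → . d] }

Start with: [T → id . Y id]
  [T → id . Y id] has the dot before Y: add [Y → . Y Y], [Y → . d]
No further items can be added.

CLOSURE = { [T → id . Y id], [Y → . Y Y], [Y → . d] }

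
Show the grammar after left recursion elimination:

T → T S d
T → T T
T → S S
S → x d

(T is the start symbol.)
T → S S T'
T' → S d T'
T' → T T'
T' → ε
S → x d

T is directly left-recursive. The standard transformation for
  A → A α₁ | ... | A α_m | β₁ | ... | β_n
is
  A  → β₁ A' | ... | β_n A'
  A' → α₁ A' | ... | α_m A' | ε

T → S S becomes T → S S T'
T → T S d becomes T' → S d T'
T → T T becomes T' → T T'
Add T' → ε

Productions for other non-terminals are unchanged:
  S → x d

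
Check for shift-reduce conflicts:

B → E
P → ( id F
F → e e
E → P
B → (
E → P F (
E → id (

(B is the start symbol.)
Yes — I1: [B → ( .] vs [P → ( . id F]; I4: [E → P .] vs [F → . e e]

A shift-reduce conflict occurs when an LR(0) state has both:
  - a complete (reduce) item [A → α .] (dot at the end), and
  - a shift item [B → β . c γ] (dot before a terminal).

Augment with B' → B and build the canonical LR(0) collection (I0 = CLOSURE({[B' → . B]}), then GOTO on every symbol after a dot until no new states appear). It has 13 states:
  I0: { [B → . (], [B → . E], [B' → . B], [E → . P F (], [E → . P], [E → . id (], [P → . ( id F] }  — shift
  I1: { [B → ( .], [P → ( . id F] }  — shift, reduce
  I2: { [B' → B .] }  — accept
  I3: { [B → E .] }  — reduce
  I4: { [E → P . F (], [E → P .], [F → . e e] }  — shift, reduce
  I5: { [E → id . (] }  — shift
  I6: { [E → id ( .] }  — reduce
  I7: { [E → P F . (] }  — shift
  I8: { [F → e . e] }  — shift
  I9: { [F → e e .] }  — reduce
  I10: { [E → P F ( .] }  — reduce
  I11: { [F → . e e], [P → ( id . F] }  — shift
  I12: { [P → ( id F .] }  — reduce

I1 contains reduce item [B → ( .] and shift item [P → ( . id F] — shift-reduce conflict.
I4 contains reduce item [E → P .] and shift item [F → . e e] — shift-reduce conflict.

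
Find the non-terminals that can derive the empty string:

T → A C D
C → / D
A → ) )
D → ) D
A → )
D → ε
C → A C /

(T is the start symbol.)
{ 'D' }

A non-terminal is nullable if it can derive ε (the empty string): either it has an ε-production, or it has a production whose right-hand side consists entirely of nullable non-terminals.

ε-productions: D → ε
So D is immediately nullable.
No further non-terminal can be added: every production for the remaining non-terminals contains a terminal or a non-nullable non-terminal.
Nullable = { 'D' }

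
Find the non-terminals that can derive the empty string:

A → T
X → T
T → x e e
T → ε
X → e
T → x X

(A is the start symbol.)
ε-productions: T → ε
So T is immediately nullable.
A → T: every symbol on the right is nullable, so A is nullable too.
X → T: every symbol on the right is nullable, so X is nullable too.
Every non-terminal is now nullable.
Nullable = { 'A', 'T', 'X' }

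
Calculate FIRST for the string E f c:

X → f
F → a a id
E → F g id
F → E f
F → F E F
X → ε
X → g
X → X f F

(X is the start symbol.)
FIRST sets of the non-terminals involved (from the grammar, by fixed-point iteration):
  FIRST(E) = { 'a' }

To compute FIRST(E f c), process the symbols left to right:
Symbol E is a non-terminal. Add FIRST(E) \ {ε} = { 'a' }
E is not nullable (ε ∉ FIRST(E)), so stop here.
FIRST(E f c) = { 'a' }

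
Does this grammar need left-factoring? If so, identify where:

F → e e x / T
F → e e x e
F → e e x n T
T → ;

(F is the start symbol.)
Yes, F has productions with common prefix 'e e x'

Left-factoring is needed when two productions for the same non-terminal
share a common prefix on the right-hand side.

Productions for F:
  F → e e x / T
  F → e e x e
  F → e e x n T

Found common prefix 'e e x' in productions for F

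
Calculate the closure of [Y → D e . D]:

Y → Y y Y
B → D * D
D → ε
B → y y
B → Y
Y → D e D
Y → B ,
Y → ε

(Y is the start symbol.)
{ [D → .], [Y → D e . D] }

To compute CLOSURE, for each item [A → α.Bβ] where B is a non-terminal, add [B → .γ] for all productions B → γ; repeat for the newly added items until nothing changes.

Start with: [Y → D e . D]
  [Y → D e . D] has the dot before D: add [D → .]
No further items can be added.

CLOSURE = { [D → .], [Y → D e . D] }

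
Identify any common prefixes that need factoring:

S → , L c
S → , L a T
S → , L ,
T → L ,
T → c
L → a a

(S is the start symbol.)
Left-factoring is needed when two productions for the same non-terminal
share a common prefix on the right-hand side.

Productions for S:
  S → , L c
  S → , L a T
  S → , L ,
Productions for T:
  T → L ,
  T → c

Found common prefix ', L' in productions for S

Answer: Yes, S has productions with common prefix ', L'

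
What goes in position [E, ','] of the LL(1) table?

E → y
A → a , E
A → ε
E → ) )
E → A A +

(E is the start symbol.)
To find M[E, ','], we find productions for E where ',' is in the predict set (PREDICT(N → α) = (FIRST(α) \ {ε}) ∪ (FOLLOW(N) if α ⇒* ε)).

Relevant sets:
  FIRST(A) = { 'a', ε }

E → y: PREDICT = { 'y' }
E → ) ): PREDICT = { ')' }
E → A A +: PREDICT = { '+', 'a' }

M[E, ','] is empty (no production applies)

Answer: Empty (error entry)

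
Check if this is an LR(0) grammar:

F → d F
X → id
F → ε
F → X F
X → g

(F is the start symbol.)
No. Shift-reduce conflict between [F → .] and [F → . d F]

A grammar is LR(0) if no state in the canonical LR(0) collection has:
  - both a shift item (dot before a terminal) and a complete item (shift-reduce conflict), or
  - two or more complete items (reduce-reduce conflict; the accept item [F' → F .] counts as a complete item here).

Augment with F' → F and build the canonical LR(0) collection (I0 = CLOSURE({[F' → . F]}), then GOTO on every symbol after a dot until no new states appear). It has 8 states:
  I0: { [F → . X F], [F → . d F], [F → .], [F' → . F], [X → . g], [X → . id] }  — shift, reduce
  I1: { [F' → F .] }  — accept
  I2: { [F → . X F], [F → . d F], [F → .], [F → X . F], [X → . g], [X → . id] }  — shift, reduce
  I3: { [F → . X F], [F → . d F], [F → .], [F → d . F], [X → . g], [X → . id] }  — shift, reduce
  I4: { [X → g .] }  — reduce
  I5: { [X → id .] }  — reduce
  I6: { [F → d F .] }  — reduce
  I7: { [F → X F .] }  — reduce

Conflict in state I0:
  Shift-reduce conflict between [F → .] and [F → . d F]
So the grammar is NOT LR(0).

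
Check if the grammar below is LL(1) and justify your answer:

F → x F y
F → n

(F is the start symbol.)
A grammar is LL(1) if for each non-terminal N with multiple productions, the predict sets of those productions are pairwise disjoint, where PREDICT(N → α) = (FIRST(α) \ {ε}) ∪ (FOLLOW(N) if α ⇒* ε).

For F:
  PREDICT(F → x F y) = { 'x' }
  PREDICT(F → n) = { 'n' }

All predict sets are disjoint. The grammar IS LL(1).

Answer: Yes, the grammar is LL(1).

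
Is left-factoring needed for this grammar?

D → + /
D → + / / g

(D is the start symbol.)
Yes, D has productions with common prefix '+ /'

Left-factoring is needed when two productions for the same non-terminal
share a common prefix on the right-hand side.

Productions for D:
  D → + /
  D → + / / g

Found common prefix '+ /' in productions for D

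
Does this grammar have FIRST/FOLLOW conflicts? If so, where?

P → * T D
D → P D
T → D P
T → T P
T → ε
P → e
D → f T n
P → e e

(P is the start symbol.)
Yes. T → D P with FOLLOW(T) on { '*', 'e', 'f' }; T → T P with FOLLOW(T) on { '*', 'e', 'f' }

Nullable non-terminals: T.
FIRST sets used below: FIRST(D) = { '*', 'e', 'f' }, FIRST(T) = { '*', 'e', 'f', ε }, FIRST(P) = { '*', 'e' }

T: nullable alternative(s) T → ε; FOLLOW(T) = { '*', 'e', 'f', 'n' }
  T → D P: FIRST \ {ε} = { '*', 'e', 'f' } — overlaps FOLLOW(T) on { '*', 'e', 'f' }: CONFLICT
  T → T P: FIRST \ {ε} = { '*', 'e', 'f' } — overlaps FOLLOW(T) on { '*', 'e', 'f' }: CONFLICT
  T → ε: FIRST \ {ε} = { } — this is the only nullable alternative, skip

D, P have no nullable alternative, so no FIRST/FOLLOW check is needed there.

So the grammar has 2 FIRST/FOLLOW conflicts (marked CONFLICT above).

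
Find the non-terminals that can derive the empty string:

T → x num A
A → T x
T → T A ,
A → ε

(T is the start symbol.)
ε-productions: A → ε
So A is immediately nullable.
No further non-terminal can be added: every production for the remaining non-terminals contains a terminal or a non-nullable non-terminal.
Nullable = { 'A' }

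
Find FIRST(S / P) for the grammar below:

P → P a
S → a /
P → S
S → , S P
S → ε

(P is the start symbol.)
FIRST sets of the non-terminals involved (from the grammar, by fixed-point iteration):
  FIRST(S) = { ',', 'a', ε }

To compute FIRST(S / P), process the symbols left to right:
Symbol S is a non-terminal. Add FIRST(S) \ {ε} = { ',', 'a' }
S is nullable (ε ∈ FIRST(S)), continue to the next symbol.
Symbol / is a terminal. Add '/' and stop.
FIRST(S / P) = { ',', '/', 'a' }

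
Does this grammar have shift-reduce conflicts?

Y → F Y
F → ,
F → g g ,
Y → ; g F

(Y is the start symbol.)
A shift-reduce conflict occurs when an LR(0) state has both:
  - a complete (reduce) item [A → α .] (dot at the end), and
  - a shift item [B → β . c γ] (dot before a terminal).

Augment with Y' → Y and build the canonical LR(0) collection (I0 = CLOSURE({[Y' → . Y]}), then GOTO on every symbol after a dot until no new states appear). It has 11 states:
  I0: { [F → . ,], [F → . g g ,], [Y → . ; g F], [Y → . F Y], [Y' → . Y] }  — shift
  I1: { [F → , .] }  — reduce
  I2: { [Y → ; . g F] }  — shift
  I3: { [F → . ,], [F → . g g ,], [Y → . ; g F], [Y → . F Y], [Y → F . Y] }  — shift
  I4: { [Y' → Y .] }  — accept
  I5: { [F → g . g ,] }  — shift
  I6: { [F → g g . ,] }  — shift
  I7: { [F → g g , .] }  — reduce
  I8: { [Y → F Y .] }  — reduce
  I9: { [F → . ,], [F → . g g ,], [Y → ; g . F] }  — shift
  I10: { [Y → ; g F .] }  — reduce

No state contains both a complete item and a shift item.

Answer: No shift-reduce conflicts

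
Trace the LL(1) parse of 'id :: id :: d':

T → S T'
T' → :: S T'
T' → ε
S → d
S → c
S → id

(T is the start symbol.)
Stack is shown with the top on the left.

Stack      Input            Action
----------------------------------
T $        id :: id :: d $  output T → S T'
S T' $     id :: id :: d $  output S → id
id T' $    id :: id :: d $  match 'id'
T' $       :: id :: d $     output T' → :: S T'
:: S T' $  :: id :: d $     match '::'
S T' $     id :: d $        output S → id
id T' $    id :: d $        match 'id'
T' $       :: d $           output T' → :: S T'
:: S T' $  :: d $           match '::'
S T' $     d $              output S → d
d T' $     d $              match 'd'
T' $       $                output T' → ε
$          $                accept

The string is accepted.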